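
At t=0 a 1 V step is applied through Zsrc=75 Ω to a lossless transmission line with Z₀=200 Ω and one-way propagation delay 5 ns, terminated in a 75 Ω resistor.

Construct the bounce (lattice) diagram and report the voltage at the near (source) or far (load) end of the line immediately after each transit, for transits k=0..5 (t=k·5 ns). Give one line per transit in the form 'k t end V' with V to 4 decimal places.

0 0 source 0.7273
1 5 load 0.3967
2 10 source 0.5470
3 15 load 0.4787
4 20 source 0.5097
5 25 load 0.4956

Γ_L=-0.454545, Γ_S=-0.454545; launch V₁=1·200/275=0.727273
k=0 src: V=0.7273
k=1 load: inc=0.727273, refl=0.727273·-0.454545=-0.3306; V=0.000000+0.727273+-0.330579=0.3967
k=2 src: inc=-0.330579, refl=-0.330579·-0.454545=0.1503; V=0.727273+-0.330579+0.150263=0.5470
k=3 load: inc=0.150263, refl=0.150263·-0.454545=-0.0683; V=0.396694+0.150263+-0.068301=0.4787
k=4 src: inc=-0.068301, refl=-0.068301·-0.454545=0.0310; V=0.546957+-0.068301+0.031046=0.5097
k=5 load: inc=0.031046, refl=0.031046·-0.454545=-0.0141; V=0.478656+0.031046+-0.014112=0.4956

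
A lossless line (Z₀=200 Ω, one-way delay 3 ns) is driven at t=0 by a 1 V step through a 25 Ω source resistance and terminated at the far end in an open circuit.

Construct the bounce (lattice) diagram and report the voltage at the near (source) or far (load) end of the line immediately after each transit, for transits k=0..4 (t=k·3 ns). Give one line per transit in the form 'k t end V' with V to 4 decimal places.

0 0 source 0.8889
1 3 load 1.7778
2 6 source 1.0864
3 9 load 0.3951
4 12 source 0.9328

Γ_L=1.000000, Γ_S=-0.777778; launch V₁=1·200/225=0.888889
k=0 src: V=0.8889
k=1 load: inc=0.888889, refl=0.888889·1.000000=0.8889; V=0.000000+0.888889+0.888889=1.7778
k=2 src: inc=0.888889, refl=0.888889·-0.777778=-0.6914; V=0.888889+0.888889+-0.691358=1.0864
k=3 load: inc=-0.691358, refl=-0.691358·1.000000=-0.6914; V=1.777778+-0.691358+-0.691358=0.3951
k=4 src: inc=-0.691358, refl=-0.691358·-0.777778=0.5377; V=1.086420+-0.691358+0.537723=0.9328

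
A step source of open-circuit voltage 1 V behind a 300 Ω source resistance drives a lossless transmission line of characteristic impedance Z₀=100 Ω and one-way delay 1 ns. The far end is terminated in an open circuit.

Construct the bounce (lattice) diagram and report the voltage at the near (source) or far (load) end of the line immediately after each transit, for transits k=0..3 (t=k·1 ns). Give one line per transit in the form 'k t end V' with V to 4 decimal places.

0 0 source 0.2500
1 1 load 0.5000
2 2 source 0.6250
3 3 load 0.7500

Γ_L=1.000000, Γ_S=0.500000; launch V₁=1·100/400=0.250000
k=0 src: V=0.2500
k=1 load: inc=0.250000, refl=0.250000·1.000000=0.2500; V=0.000000+0.250000+0.250000=0.5000
k=2 src: inc=0.250000, refl=0.250000·0.500000=0.1250; V=0.250000+0.250000+0.125000=0.6250
k=3 load: inc=0.125000, refl=0.125000·1.000000=0.1250; V=0.500000+0.125000+0.125000=0.7500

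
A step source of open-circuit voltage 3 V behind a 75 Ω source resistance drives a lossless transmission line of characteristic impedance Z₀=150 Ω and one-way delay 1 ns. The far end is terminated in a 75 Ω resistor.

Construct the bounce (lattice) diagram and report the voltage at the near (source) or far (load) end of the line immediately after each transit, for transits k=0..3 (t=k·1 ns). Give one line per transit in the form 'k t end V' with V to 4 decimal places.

Γ_L=-0.333333, Γ_S=-0.333333; launch V₁=3·150/225=2.000000
k=0 src: V=2.0000
k=1 load: inc=2.000000, refl=2.000000·-0.333333=-0.6667; V=0.000000+2.000000+-0.666667=1.3333
k=2 src: inc=-0.666667, refl=-0.666667·-0.333333=0.2222; V=2.000000+-0.666667+0.222222=1.5556
k=3 load: inc=0.222222, refl=0.222222·-0.333333=-0.0741; V=1.333333+0.222222+-0.074074=1.4815

0 0 source 2.0000
1 1 load 1.3333
2 2 source 1.5556
3 3 load 1.4815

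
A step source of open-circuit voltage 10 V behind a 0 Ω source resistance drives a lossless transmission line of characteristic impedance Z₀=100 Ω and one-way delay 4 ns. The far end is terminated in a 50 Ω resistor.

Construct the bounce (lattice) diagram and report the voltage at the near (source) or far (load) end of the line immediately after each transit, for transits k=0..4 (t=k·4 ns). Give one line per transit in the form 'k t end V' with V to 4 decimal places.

Γ_L=-0.333333, Γ_S=-1.000000; launch V₁=10·100/100=10.000000
k=0 src: V=10.0000
k=1 load: inc=10.000000, refl=10.000000·-0.333333=-3.3333; V=0.000000+10.000000+-3.333333=6.6667
k=2 src: inc=-3.333333, refl=-3.333333·-1.000000=3.3333; V=10.000000+-3.333333+3.333333=10.0000
k=3 load: inc=3.333333, refl=3.333333·-0.333333=-1.1111; V=6.666667+3.333333+-1.111111=8.8889
k=4 src: inc=-1.111111, refl=-1.111111·-1.000000=1.1111; V=10.000000+-1.111111+1.111111=10.0000

0 0 source 10.0000
1 4 load 6.6667
2 8 source 10.0000
3 12 load 8.8889
4 16 source 10.0000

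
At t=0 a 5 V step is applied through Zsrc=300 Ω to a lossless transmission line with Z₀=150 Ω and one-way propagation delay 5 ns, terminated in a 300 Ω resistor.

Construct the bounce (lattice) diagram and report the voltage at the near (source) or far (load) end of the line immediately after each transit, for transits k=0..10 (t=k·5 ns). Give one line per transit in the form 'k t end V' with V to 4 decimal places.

Γ_L=0.333333, Γ_S=0.333333; launch V₁=5·150/450=1.666667
k=0 src: V=1.6667
k=1 load: inc=1.666667, refl=1.666667·0.333333=0.5556; V=0.000000+1.666667+0.555556=2.2222
k=2 src: inc=0.555556, refl=0.555556·0.333333=0.1852; V=1.666667+0.555556+0.185185=2.4074
k=3 load: inc=0.185185, refl=0.185185·0.333333=0.0617; V=2.222222+0.185185+0.061728=2.4691
k=4 src: inc=0.061728, refl=0.061728·0.333333=0.0206; V=2.407407+0.061728+0.020576=2.4897
k=5 load: inc=0.020576, refl=0.020576·0.333333=0.0069; V=2.469136+0.020576+0.006859=2.4966
k=6 src: inc=0.006859, refl=0.006859·0.333333=0.0023; V=2.489712+0.006859+0.002286=2.4989
k=7 load: inc=0.002286, refl=0.002286·0.333333=0.0008; V=2.496571+0.002286+0.000762=2.4996
k=8 src: inc=0.000762, refl=0.000762·0.333333=0.0003; V=2.498857+0.000762+0.000254=2.4999
k=9 load: inc=0.000254, refl=0.000254·0.333333=0.0001; V=2.499619+0.000254+0.000085=2.5000
k=10 src: inc=0.000085, refl=0.000085·0.333333=0.0000; V=2.499873+0.000085+0.000028=2.5000

0 0 source 1.6667
1 5 load 2.2222
2 10 source 2.4074
3 15 load 2.4691
4 20 source 2.4897
5 25 load 2.4966
6 30 source 2.4989
7 35 load 2.4996
8 40 source 2.4999
9 45 load 2.5000
10 50 source 2.5000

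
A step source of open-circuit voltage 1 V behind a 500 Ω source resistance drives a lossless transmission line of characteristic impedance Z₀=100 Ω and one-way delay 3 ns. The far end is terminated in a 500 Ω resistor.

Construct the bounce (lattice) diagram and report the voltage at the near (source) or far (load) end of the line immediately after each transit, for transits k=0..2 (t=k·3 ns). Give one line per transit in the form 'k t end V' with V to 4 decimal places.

0 0 source 0.1667
1 3 load 0.2778
2 6 source 0.3519

Γ_L=0.666667, Γ_S=0.666667; launch V₁=1·100/600=0.166667
k=0 src: V=0.1667
k=1 load: inc=0.166667, refl=0.166667·0.666667=0.1111; V=0.000000+0.166667+0.111111=0.2778
k=2 src: inc=0.111111, refl=0.111111·0.666667=0.0741; V=0.166667+0.111111+0.074074=0.3519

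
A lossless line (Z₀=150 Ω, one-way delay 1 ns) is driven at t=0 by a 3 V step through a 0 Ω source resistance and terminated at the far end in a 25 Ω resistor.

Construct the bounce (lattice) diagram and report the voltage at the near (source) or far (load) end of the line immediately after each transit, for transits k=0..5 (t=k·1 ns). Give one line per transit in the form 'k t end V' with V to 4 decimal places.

Γ_L=-0.714286, Γ_S=-1.000000; launch V₁=3·150/150=3.000000
k=0 src: V=3.0000
k=1 load: inc=3.000000, refl=3.000000·-0.714286=-2.1429; V=0.000000+3.000000+-2.142857=0.8571
k=2 src: inc=-2.142857, refl=-2.142857·-1.000000=2.1429; V=3.000000+-2.142857+2.142857=3.0000
k=3 load: inc=2.142857, refl=2.142857·-0.714286=-1.5306; V=0.857143+2.142857+-1.530612=1.4694
k=4 src: inc=-1.530612, refl=-1.530612·-1.000000=1.5306; V=3.000000+-1.530612+1.530612=3.0000
k=5 load: inc=1.530612, refl=1.530612·-0.714286=-1.0933; V=1.469388+1.530612+-1.093294=1.9067

0 0 source 3.0000
1 1 load 0.8571
2 2 source 3.0000
3 3 load 1.4694
4 4 source 3.0000
5 5 load 1.9067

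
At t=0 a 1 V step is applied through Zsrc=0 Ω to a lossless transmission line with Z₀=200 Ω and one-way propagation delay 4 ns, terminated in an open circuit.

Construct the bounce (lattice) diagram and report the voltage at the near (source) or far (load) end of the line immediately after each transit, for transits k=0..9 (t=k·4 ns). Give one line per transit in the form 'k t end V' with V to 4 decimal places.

0 0 source 1.0000
1 4 load 2.0000
2 8 source 1.0000
3 12 load 0.0000
4 16 source 1.0000
5 20 load 2.0000
6 24 source 1.0000
7 28 load 0.0000
8 32 source 1.0000
9 36 load 2.0000

Γ_L=1.000000, Γ_S=-1.000000; launch V₁=1·200/200=1.000000
k=0 src: V=1.0000
k=1 load: inc=1.000000, refl=1.000000·1.000000=1.0000; V=0.000000+1.000000+1.000000=2.0000
k=2 src: inc=1.000000, refl=1.000000·-1.000000=-1.0000; V=1.000000+1.000000+-1.000000=1.0000
k=3 load: inc=-1.000000, refl=-1.000000·1.000000=-1.0000; V=2.000000+-1.000000+-1.000000=0.0000
k=4 src: inc=-1.000000, refl=-1.000000·-1.000000=1.0000; V=1.000000+-1.000000+1.000000=1.0000
k=5 load: inc=1.000000, refl=1.000000·1.000000=1.0000; V=0.000000+1.000000+1.000000=2.0000
k=6 src: inc=1.000000, refl=1.000000·-1.000000=-1.0000; V=1.000000+1.000000+-1.000000=1.0000
k=7 load: inc=-1.000000, refl=-1.000000·1.000000=-1.0000; V=2.000000+-1.000000+-1.000000=0.0000
k=8 src: inc=-1.000000, refl=-1.000000·-1.000000=1.0000; V=1.000000+-1.000000+1.000000=1.0000
k=9 load: inc=1.000000, refl=1.000000·1.000000=1.0000; V=0.000000+1.000000+1.000000=2.0000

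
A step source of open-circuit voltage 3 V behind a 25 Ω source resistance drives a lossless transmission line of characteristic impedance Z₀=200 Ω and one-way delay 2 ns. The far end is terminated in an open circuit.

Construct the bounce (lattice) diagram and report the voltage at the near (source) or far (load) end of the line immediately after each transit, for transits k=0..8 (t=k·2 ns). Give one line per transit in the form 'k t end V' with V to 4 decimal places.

0 0 source 2.6667
1 2 load 5.3333
2 4 source 3.2593
3 6 load 1.1852
4 8 source 2.7984
5 10 load 4.4115
6 12 source 3.1568
7 14 load 1.9021
8 16 source 2.8780

Γ_L=1.000000, Γ_S=-0.777778; launch V₁=3·200/225=2.666667
k=0 src: V=2.6667
k=1 load: inc=2.666667, refl=2.666667·1.000000=2.6667; V=0.000000+2.666667+2.666667=5.3333
k=2 src: inc=2.666667, refl=2.666667·-0.777778=-2.0741; V=2.666667+2.666667+-2.074074=3.2593
k=3 load: inc=-2.074074, refl=-2.074074·1.000000=-2.0741; V=5.333333+-2.074074+-2.074074=1.1852
k=4 src: inc=-2.074074, refl=-2.074074·-0.777778=1.6132; V=3.259259+-2.074074+1.613169=2.7984
k=5 load: inc=1.613169, refl=1.613169·1.000000=1.6132; V=1.185185+1.613169+1.613169=4.4115
k=6 src: inc=1.613169, refl=1.613169·-0.777778=-1.2547; V=2.798354+1.613169+-1.254687=3.1568
k=7 load: inc=-1.254687, refl=-1.254687·1.000000=-1.2547; V=4.411523+-1.254687+-1.254687=1.9021
k=8 src: inc=-1.254687, refl=-1.254687·-0.777778=0.9759; V=3.156836+-1.254687+0.975867=2.8780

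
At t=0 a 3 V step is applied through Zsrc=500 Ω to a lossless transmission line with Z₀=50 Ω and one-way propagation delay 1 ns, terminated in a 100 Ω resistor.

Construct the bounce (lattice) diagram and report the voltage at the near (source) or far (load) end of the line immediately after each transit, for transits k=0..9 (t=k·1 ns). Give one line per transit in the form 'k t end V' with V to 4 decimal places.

Γ_L=0.333333, Γ_S=0.818182; launch V₁=3·50/550=0.272727
k=0 src: V=0.2727
k=1 load: inc=0.272727, refl=0.272727·0.333333=0.0909; V=0.000000+0.272727+0.090909=0.3636
k=2 src: inc=0.090909, refl=0.090909·0.818182=0.0744; V=0.272727+0.090909+0.074380=0.4380
k=3 load: inc=0.074380, refl=0.074380·0.333333=0.0248; V=0.363636+0.074380+0.024793=0.4628
k=4 src: inc=0.024793, refl=0.024793·0.818182=0.0203; V=0.438017+0.024793+0.020285=0.4831
k=5 load: inc=0.020285, refl=0.020285·0.333333=0.0068; V=0.462810+0.020285+0.006762=0.4899
k=6 src: inc=0.006762, refl=0.006762·0.818182=0.0055; V=0.483095+0.006762+0.005532=0.4954
k=7 load: inc=0.005532, refl=0.005532·0.333333=0.0018; V=0.489857+0.005532+0.001844=0.4972
k=8 src: inc=0.001844, refl=0.001844·0.818182=0.0015; V=0.495390+0.001844+0.001509=0.4987
k=9 load: inc=0.001509, refl=0.001509·0.333333=0.0005; V=0.497234+0.001509+0.000503=0.4992

0 0 source 0.2727
1 1 load 0.3636
2 2 source 0.4380
3 3 load 0.4628
4 4 source 0.4831
5 5 load 0.4899
6 6 source 0.4954
7 7 load 0.4972
8 8 source 0.4987
9 9 load 0.4992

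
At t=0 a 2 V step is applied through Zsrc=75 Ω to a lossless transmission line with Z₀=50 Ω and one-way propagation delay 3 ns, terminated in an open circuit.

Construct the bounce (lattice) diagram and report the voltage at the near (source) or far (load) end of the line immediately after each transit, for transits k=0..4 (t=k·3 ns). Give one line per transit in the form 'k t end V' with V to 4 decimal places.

0 0 source 0.8000
1 3 load 1.6000
2 6 source 1.7600
3 9 load 1.9200
4 12 source 1.9520

Γ_L=1.000000, Γ_S=0.200000; launch V₁=2·50/125=0.800000
k=0 src: V=0.8000
k=1 load: inc=0.800000, refl=0.800000·1.000000=0.8000; V=0.000000+0.800000+0.800000=1.6000
k=2 src: inc=0.800000, refl=0.800000·0.200000=0.1600; V=0.800000+0.800000+0.160000=1.7600
k=3 load: inc=0.160000, refl=0.160000·1.000000=0.1600; V=1.600000+0.160000+0.160000=1.9200
k=4 src: inc=0.160000, refl=0.160000·0.200000=0.0320; V=1.760000+0.160000+0.032000=1.9520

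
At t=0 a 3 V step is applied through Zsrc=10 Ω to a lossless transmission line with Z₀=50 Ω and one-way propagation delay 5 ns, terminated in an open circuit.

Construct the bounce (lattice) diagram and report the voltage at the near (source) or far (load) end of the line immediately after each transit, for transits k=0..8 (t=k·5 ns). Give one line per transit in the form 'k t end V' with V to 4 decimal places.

0 0 source 2.5000
1 5 load 5.0000
2 10 source 3.3333
3 15 load 1.6667
4 20 source 2.7778
5 25 load 3.8889
6 30 source 3.1481
7 35 load 2.4074
8 40 source 2.9012

Γ_L=1.000000, Γ_S=-0.666667; launch V₁=3·50/60=2.500000
k=0 src: V=2.5000
k=1 load: inc=2.500000, refl=2.500000·1.000000=2.5000; V=0.000000+2.500000+2.500000=5.0000
k=2 src: inc=2.500000, refl=2.500000·-0.666667=-1.6667; V=2.500000+2.500000+-1.666667=3.3333
k=3 load: inc=-1.666667, refl=-1.666667·1.000000=-1.6667; V=5.000000+-1.666667+-1.666667=1.6667
k=4 src: inc=-1.666667, refl=-1.666667·-0.666667=1.1111; V=3.333333+-1.666667+1.111111=2.7778
k=5 load: inc=1.111111, refl=1.111111·1.000000=1.1111; V=1.666667+1.111111+1.111111=3.8889
k=6 src: inc=1.111111, refl=1.111111·-0.666667=-0.7407; V=2.777778+1.111111+-0.740741=3.1481
k=7 load: inc=-0.740741, refl=-0.740741·1.000000=-0.7407; V=3.888889+-0.740741+-0.740741=2.4074
k=8 src: inc=-0.740741, refl=-0.740741·-0.666667=0.4938; V=3.148148+-0.740741+0.493827=2.9012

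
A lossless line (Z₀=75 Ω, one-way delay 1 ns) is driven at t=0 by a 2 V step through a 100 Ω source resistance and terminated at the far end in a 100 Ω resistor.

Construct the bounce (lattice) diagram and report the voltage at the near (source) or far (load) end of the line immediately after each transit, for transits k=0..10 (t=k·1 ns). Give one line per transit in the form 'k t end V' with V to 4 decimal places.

Γ_L=0.142857, Γ_S=0.142857; launch V₁=2·75/175=0.857143
k=0 src: V=0.8571
k=1 load: inc=0.857143, refl=0.857143·0.142857=0.1224; V=0.000000+0.857143+0.122449=0.9796
k=2 src: inc=0.122449, refl=0.122449·0.142857=0.0175; V=0.857143+0.122449+0.017493=0.9971
k=3 load: inc=0.017493, refl=0.017493·0.142857=0.0025; V=0.979592+0.017493+0.002499=0.9996
k=4 src: inc=0.002499, refl=0.002499·0.142857=0.0004; V=0.997085+0.002499+0.000357=0.9999
k=5 load: inc=0.000357, refl=0.000357·0.142857=0.0001; V=0.999584+0.000357+0.000051=1.0000
k=6 src: inc=0.000051, refl=0.000051·0.142857=0.0000; V=0.999941+0.000051+0.000007=1.0000
k=7 load: inc=0.000007, refl=0.000007·0.142857=0.0000; V=0.999992+0.000007+0.000001=1.0000
k=8 src: inc=0.000001, refl=0.000001·0.142857=0.0000; V=0.999999+0.000001+0.000000=1.0000
k=9 load: inc=0.000000, refl=0.000000·0.142857=0.0000; V=1.000000+0.000000+0.000000=1.0000
k=10 src: inc=0.000000, refl=0.000000·0.142857=0.0000; V=1.000000+0.000000+0.000000=1.0000

0 0 source 0.8571
1 1 load 0.9796
2 2 source 0.9971
3 3 load 0.9996
4 4 source 0.9999
5 5 load 1.0000
6 6 source 1.0000
7 7 load 1.0000
8 8 source 1.0000
9 9 load 1.0000
10 10 source 1.0000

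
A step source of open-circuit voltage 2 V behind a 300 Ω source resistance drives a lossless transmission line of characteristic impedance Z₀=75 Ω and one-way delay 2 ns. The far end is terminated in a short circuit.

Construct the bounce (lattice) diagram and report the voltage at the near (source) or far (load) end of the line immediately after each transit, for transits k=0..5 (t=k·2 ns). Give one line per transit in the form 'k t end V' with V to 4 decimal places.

Γ_L=-1.000000, Γ_S=0.600000; launch V₁=2·75/375=0.400000
k=0 src: V=0.4000
k=1 load: inc=0.400000, refl=0.400000·-1.000000=-0.4000; V=0.000000+0.400000+-0.400000=0.0000
k=2 src: inc=-0.400000, refl=-0.400000·0.600000=-0.2400; V=0.400000+-0.400000+-0.240000=-0.2400
k=3 load: inc=-0.240000, refl=-0.240000·-1.000000=0.2400; V=0.000000+-0.240000+0.240000=0.0000
k=4 src: inc=0.240000, refl=0.240000·0.600000=0.1440; V=-0.240000+0.240000+0.144000=0.1440
k=5 load: inc=0.144000, refl=0.144000·-1.000000=-0.1440; V=0.000000+0.144000+-0.144000=0.0000

0 0 source 0.4000
1 2 load 0.0000
2 4 source -0.2400
3 6 load 0.0000
4 8 source 0.1440
5 10 load 0.0000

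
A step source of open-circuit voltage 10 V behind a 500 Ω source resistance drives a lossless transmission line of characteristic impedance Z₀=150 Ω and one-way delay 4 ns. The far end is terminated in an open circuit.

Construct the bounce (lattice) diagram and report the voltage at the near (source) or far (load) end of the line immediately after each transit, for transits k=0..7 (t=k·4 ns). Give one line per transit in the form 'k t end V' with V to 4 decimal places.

Γ_L=1.000000, Γ_S=0.538462; launch V₁=10·150/650=2.307692
k=0 src: V=2.3077
k=1 load: inc=2.307692, refl=2.307692·1.000000=2.3077; V=0.000000+2.307692+2.307692=4.6154
k=2 src: inc=2.307692, refl=2.307692·0.538462=1.2426; V=2.307692+2.307692+1.242604=5.8580
k=3 load: inc=1.242604, refl=1.242604·1.000000=1.2426; V=4.615385+1.242604+1.242604=7.1006
k=4 src: inc=1.242604, refl=1.242604·0.538462=0.6691; V=5.857988+1.242604+0.669094=7.7697
k=5 load: inc=0.669094, refl=0.669094·1.000000=0.6691; V=7.100592+0.669094+0.669094=8.4388
k=6 src: inc=0.669094, refl=0.669094·0.538462=0.3603; V=7.769686+0.669094+0.360282=8.7991
k=7 load: inc=0.360282, refl=0.360282·1.000000=0.3603; V=8.438780+0.360282+0.360282=9.1593

0 0 source 2.3077
1 4 load 4.6154
2 8 source 5.8580
3 12 load 7.1006
4 16 source 7.7697
5 20 load 8.4388
6 24 source 8.7991
7 28 load 9.1593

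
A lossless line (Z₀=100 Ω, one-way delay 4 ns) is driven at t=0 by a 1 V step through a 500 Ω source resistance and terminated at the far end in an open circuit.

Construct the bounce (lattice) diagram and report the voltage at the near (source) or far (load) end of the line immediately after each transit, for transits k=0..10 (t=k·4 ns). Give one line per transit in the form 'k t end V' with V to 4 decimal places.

Γ_L=1.000000, Γ_S=0.666667; launch V₁=1·100/600=0.166667
k=0 src: V=0.1667
k=1 load: inc=0.166667, refl=0.166667·1.000000=0.1667; V=0.000000+0.166667+0.166667=0.3333
k=2 src: inc=0.166667, refl=0.166667·0.666667=0.1111; V=0.166667+0.166667+0.111111=0.4444
k=3 load: inc=0.111111, refl=0.111111·1.000000=0.1111; V=0.333333+0.111111+0.111111=0.5556
k=4 src: inc=0.111111, refl=0.111111·0.666667=0.0741; V=0.444444+0.111111+0.074074=0.6296
k=5 load: inc=0.074074, refl=0.074074·1.000000=0.0741; V=0.555556+0.074074+0.074074=0.7037
k=6 src: inc=0.074074, refl=0.074074·0.666667=0.0494; V=0.629630+0.074074+0.049383=0.7531
k=7 load: inc=0.049383, refl=0.049383·1.000000=0.0494; V=0.703704+0.049383+0.049383=0.8025
k=8 src: inc=0.049383, refl=0.049383·0.666667=0.0329; V=0.753086+0.049383+0.032922=0.8354
k=9 load: inc=0.032922, refl=0.032922·1.000000=0.0329; V=0.802469+0.032922+0.032922=0.8683
k=10 src: inc=0.032922, refl=0.032922·0.666667=0.0219; V=0.835391+0.032922+0.021948=0.8903

0 0 source 0.1667
1 4 load 0.3333
2 8 source 0.4444
3 12 load 0.5556
4 16 source 0.6296
5 20 load 0.7037
6 24 source 0.7531
7 28 load 0.8025
8 32 source 0.8354
9 36 load 0.8683
10 40 source 0.8903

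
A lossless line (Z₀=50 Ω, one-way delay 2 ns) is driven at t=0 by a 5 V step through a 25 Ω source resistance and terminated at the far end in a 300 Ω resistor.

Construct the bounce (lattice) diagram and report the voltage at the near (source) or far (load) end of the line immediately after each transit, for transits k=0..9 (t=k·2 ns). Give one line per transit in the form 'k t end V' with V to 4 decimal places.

0 0 source 3.3333
1 2 load 5.7143
2 4 source 4.9206
3 6 load 4.3537
4 8 source 4.5427
5 10 load 4.6777
6 12 source 4.6327
7 14 load 4.6006
8 16 source 4.6113
9 18 load 4.6189

Γ_L=0.714286, Γ_S=-0.333333; launch V₁=5·50/75=3.333333
k=0 src: V=3.3333
k=1 load: inc=3.333333, refl=3.333333·0.714286=2.3810; V=0.000000+3.333333+2.380952=5.7143
k=2 src: inc=2.380952, refl=2.380952·-0.333333=-0.7937; V=3.333333+2.380952+-0.793651=4.9206
k=3 load: inc=-0.793651, refl=-0.793651·0.714286=-0.5669; V=5.714286+-0.793651+-0.566893=4.3537
k=4 src: inc=-0.566893, refl=-0.566893·-0.333333=0.1890; V=4.920635+-0.566893+0.188964=4.5427
k=5 load: inc=0.188964, refl=0.188964·0.714286=0.1350; V=4.353741+0.188964+0.134975=4.6777
k=6 src: inc=0.134975, refl=0.134975·-0.333333=-0.0450; V=4.542706+0.134975+-0.044992=4.6327
k=7 load: inc=-0.044992, refl=-0.044992·0.714286=-0.0321; V=4.677681+-0.044992+-0.032137=4.6006
k=8 src: inc=-0.032137, refl=-0.032137·-0.333333=0.0107; V=4.632689+-0.032137+0.010712=4.6113
k=9 load: inc=0.010712, refl=0.010712·0.714286=0.0077; V=4.600552+0.010712+0.007652=4.6189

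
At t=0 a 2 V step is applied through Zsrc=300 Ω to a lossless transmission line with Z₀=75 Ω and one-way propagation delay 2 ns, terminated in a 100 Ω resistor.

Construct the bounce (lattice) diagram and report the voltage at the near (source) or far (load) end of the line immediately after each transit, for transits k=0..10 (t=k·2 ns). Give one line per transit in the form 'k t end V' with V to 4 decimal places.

Γ_L=0.142857, Γ_S=0.600000; launch V₁=2·75/375=0.400000
k=0 src: V=0.4000
k=1 load: inc=0.400000, refl=0.400000·0.142857=0.0571; V=0.000000+0.400000+0.057143=0.4571
k=2 src: inc=0.057143, refl=0.057143·0.600000=0.0343; V=0.400000+0.057143+0.034286=0.4914
k=3 load: inc=0.034286, refl=0.034286·0.142857=0.0049; V=0.457143+0.034286+0.004898=0.4963
k=4 src: inc=0.004898, refl=0.004898·0.600000=0.0029; V=0.491429+0.004898+0.002939=0.4993
k=5 load: inc=0.002939, refl=0.002939·0.142857=0.0004; V=0.496327+0.002939+0.000420=0.4997
k=6 src: inc=0.000420, refl=0.000420·0.600000=0.0003; V=0.499265+0.000420+0.000252=0.4999
k=7 load: inc=0.000252, refl=0.000252·0.142857=0.0000; V=0.499685+0.000252+0.000036=0.5000
k=8 src: inc=0.000036, refl=0.000036·0.600000=0.0000; V=0.499937+0.000036+0.000022=0.5000
k=9 load: inc=0.000022, refl=0.000022·0.142857=0.0000; V=0.499973+0.000022+0.000003=0.5000
k=10 src: inc=0.000003, refl=0.000003·0.600000=0.0000; V=0.499995+0.000003+0.000002=0.5000

0 0 source 0.4000
1 2 load 0.4571
2 4 source 0.4914
3 6 load 0.4963
4 8 source 0.4993
5 10 load 0.4997
6 12 source 0.4999
7 14 load 0.5000
8 16 source 0.5000
9 18 load 0.5000
10 20 source 0.5000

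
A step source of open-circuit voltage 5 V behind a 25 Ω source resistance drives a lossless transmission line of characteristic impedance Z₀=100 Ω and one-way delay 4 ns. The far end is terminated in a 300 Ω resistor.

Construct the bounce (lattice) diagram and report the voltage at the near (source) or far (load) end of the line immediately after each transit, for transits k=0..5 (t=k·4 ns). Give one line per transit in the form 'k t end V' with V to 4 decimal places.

0 0 source 4.0000
1 4 load 6.0000
2 8 source 4.8000
3 12 load 4.2000
4 16 source 4.5600
5 20 load 4.7400

Γ_L=0.500000, Γ_S=-0.600000; launch V₁=5·100/125=4.000000
k=0 src: V=4.0000
k=1 load: inc=4.000000, refl=4.000000·0.500000=2.0000; V=0.000000+4.000000+2.000000=6.0000
k=2 src: inc=2.000000, refl=2.000000·-0.600000=-1.2000; V=4.000000+2.000000+-1.200000=4.8000
k=3 load: inc=-1.200000, refl=-1.200000·0.500000=-0.6000; V=6.000000+-1.200000+-0.600000=4.2000
k=4 src: inc=-0.600000, refl=-0.600000·-0.600000=0.3600; V=4.800000+-0.600000+0.360000=4.5600
k=5 load: inc=0.360000, refl=0.360000·0.500000=0.1800; V=4.200000+0.360000+0.180000=4.7400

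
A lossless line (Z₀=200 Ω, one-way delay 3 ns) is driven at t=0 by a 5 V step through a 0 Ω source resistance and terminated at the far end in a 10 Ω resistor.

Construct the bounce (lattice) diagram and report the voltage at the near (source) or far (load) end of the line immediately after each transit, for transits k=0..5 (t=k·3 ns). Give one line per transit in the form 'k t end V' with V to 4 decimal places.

0 0 source 5.0000
1 3 load 0.4762
2 6 source 5.0000
3 9 load 0.9070
4 12 source 5.0000
5 15 load 1.2968

Γ_L=-0.904762, Γ_S=-1.000000; launch V₁=5·200/200=5.000000
k=0 src: V=5.0000
k=1 load: inc=5.000000, refl=5.000000·-0.904762=-4.5238; V=0.000000+5.000000+-4.523810=0.4762
k=2 src: inc=-4.523810, refl=-4.523810·-1.000000=4.5238; V=5.000000+-4.523810+4.523810=5.0000
k=3 load: inc=4.523810, refl=4.523810·-0.904762=-4.0930; V=0.476190+4.523810+-4.092971=0.9070
k=4 src: inc=-4.092971, refl=-4.092971·-1.000000=4.0930; V=5.000000+-4.092971+4.092971=5.0000
k=5 load: inc=4.092971, refl=4.092971·-0.904762=-3.7032; V=0.907029+4.092971+-3.703164=1.2968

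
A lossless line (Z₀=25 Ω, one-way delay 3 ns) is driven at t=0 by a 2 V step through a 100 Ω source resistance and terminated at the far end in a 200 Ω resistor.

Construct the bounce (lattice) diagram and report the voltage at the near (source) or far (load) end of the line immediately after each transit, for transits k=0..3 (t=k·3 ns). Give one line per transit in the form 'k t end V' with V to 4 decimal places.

0 0 source 0.4000
1 3 load 0.7111
2 6 source 0.8978
3 9 load 1.0430

Γ_L=0.777778, Γ_S=0.600000; launch V₁=2·25/125=0.400000
k=0 src: V=0.4000
k=1 load: inc=0.400000, refl=0.400000·0.777778=0.3111; V=0.000000+0.400000+0.311111=0.7111
k=2 src: inc=0.311111, refl=0.311111·0.600000=0.1867; V=0.400000+0.311111+0.186667=0.8978
k=3 load: inc=0.186667, refl=0.186667·0.777778=0.1452; V=0.711111+0.186667+0.145185=1.0430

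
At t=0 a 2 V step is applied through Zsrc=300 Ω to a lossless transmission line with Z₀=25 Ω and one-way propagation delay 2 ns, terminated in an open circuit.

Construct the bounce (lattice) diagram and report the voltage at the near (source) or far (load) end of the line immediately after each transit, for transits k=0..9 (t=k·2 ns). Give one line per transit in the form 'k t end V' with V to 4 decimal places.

0 0 source 0.1538
1 2 load 0.3077
2 4 source 0.4379
3 6 load 0.5680
4 8 source 0.6782
5 10 load 0.7883
6 12 source 0.8816
7 14 load 0.9748
8 16 source 1.0536
9 18 load 1.1325

Γ_L=1.000000, Γ_S=0.846154; launch V₁=2·25/325=0.153846
k=0 src: V=0.1538
k=1 load: inc=0.153846, refl=0.153846·1.000000=0.1538; V=0.000000+0.153846+0.153846=0.3077
k=2 src: inc=0.153846, refl=0.153846·0.846154=0.1302; V=0.153846+0.153846+0.130178=0.4379
k=3 load: inc=0.130178, refl=0.130178·1.000000=0.1302; V=0.307692+0.130178+0.130178=0.5680
k=4 src: inc=0.130178, refl=0.130178·0.846154=0.1102; V=0.437870+0.130178+0.110150=0.6782
k=5 load: inc=0.110150, refl=0.110150·1.000000=0.1102; V=0.568047+0.110150+0.110150=0.7883
k=6 src: inc=0.110150, refl=0.110150·0.846154=0.0932; V=0.678198+0.110150+0.093204=0.8816
k=7 load: inc=0.093204, refl=0.093204·1.000000=0.0932; V=0.788348+0.093204+0.093204=0.9748
k=8 src: inc=0.093204, refl=0.093204·0.846154=0.0789; V=0.881552+0.093204+0.078865=1.0536
k=9 load: inc=0.078865, refl=0.078865·1.000000=0.0789; V=0.974756+0.078865+0.078865=1.1325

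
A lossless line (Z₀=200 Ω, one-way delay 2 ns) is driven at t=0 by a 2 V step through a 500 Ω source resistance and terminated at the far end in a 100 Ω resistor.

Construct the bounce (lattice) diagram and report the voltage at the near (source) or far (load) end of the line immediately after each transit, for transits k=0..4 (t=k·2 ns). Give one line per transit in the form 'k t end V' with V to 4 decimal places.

0 0 source 0.5714
1 2 load 0.3810
2 4 source 0.2993
3 6 load 0.3265
4 8 source 0.3382

Γ_L=-0.333333, Γ_S=0.428571; launch V₁=2·200/700=0.571429
k=0 src: V=0.5714
k=1 load: inc=0.571429, refl=0.571429·-0.333333=-0.1905; V=0.000000+0.571429+-0.190476=0.3810
k=2 src: inc=-0.190476, refl=-0.190476·0.428571=-0.0816; V=0.571429+-0.190476+-0.081633=0.2993
k=3 load: inc=-0.081633, refl=-0.081633·-0.333333=0.0272; V=0.380952+-0.081633+0.027211=0.3265
k=4 src: inc=0.027211, refl=0.027211·0.428571=0.0117; V=0.299320+0.027211+0.011662=0.3382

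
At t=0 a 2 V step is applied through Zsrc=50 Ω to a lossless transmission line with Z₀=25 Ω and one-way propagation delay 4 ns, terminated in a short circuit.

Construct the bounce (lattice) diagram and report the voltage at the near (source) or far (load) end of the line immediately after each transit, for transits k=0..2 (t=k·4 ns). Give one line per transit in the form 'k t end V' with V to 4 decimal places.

0 0 source 0.6667
1 4 load 0.0000
2 8 source -0.2222

Γ_L=-1.000000, Γ_S=0.333333; launch V₁=2·25/75=0.666667
k=0 src: V=0.6667
k=1 load: inc=0.666667, refl=0.666667·-1.000000=-0.6667; V=0.000000+0.666667+-0.666667=0.0000
k=2 src: inc=-0.666667, refl=-0.666667·0.333333=-0.2222; V=0.666667+-0.666667+-0.222222=-0.2222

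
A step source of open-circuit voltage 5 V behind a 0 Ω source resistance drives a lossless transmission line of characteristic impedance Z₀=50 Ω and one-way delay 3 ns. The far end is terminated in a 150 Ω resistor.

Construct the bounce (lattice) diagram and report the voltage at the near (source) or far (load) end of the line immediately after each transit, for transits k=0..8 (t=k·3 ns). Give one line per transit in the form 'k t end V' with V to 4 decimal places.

0 0 source 5.0000
1 3 load 7.5000
2 6 source 5.0000
3 9 load 3.7500
4 12 source 5.0000
5 15 load 5.6250
6 18 source 5.0000
7 21 load 4.6875
8 24 source 5.0000

Γ_L=0.500000, Γ_S=-1.000000; launch V₁=5·50/50=5.000000
k=0 src: V=5.0000
k=1 load: inc=5.000000, refl=5.000000·0.500000=2.5000; V=0.000000+5.000000+2.500000=7.5000
k=2 src: inc=2.500000, refl=2.500000·-1.000000=-2.5000; V=5.000000+2.500000+-2.500000=5.0000
k=3 load: inc=-2.500000, refl=-2.500000·0.500000=-1.2500; V=7.500000+-2.500000+-1.250000=3.7500
k=4 src: inc=-1.250000, refl=-1.250000·-1.000000=1.2500; V=5.000000+-1.250000+1.250000=5.0000
k=5 load: inc=1.250000, refl=1.250000·0.500000=0.6250; V=3.750000+1.250000+0.625000=5.6250
k=6 src: inc=0.625000, refl=0.625000·-1.000000=-0.6250; V=5.000000+0.625000+-0.625000=5.0000
k=7 load: inc=-0.625000, refl=-0.625000·0.500000=-0.3125; V=5.625000+-0.625000+-0.312500=4.6875
k=8 src: inc=-0.312500, refl=-0.312500·-1.000000=0.3125; V=5.000000+-0.312500+0.312500=5.0000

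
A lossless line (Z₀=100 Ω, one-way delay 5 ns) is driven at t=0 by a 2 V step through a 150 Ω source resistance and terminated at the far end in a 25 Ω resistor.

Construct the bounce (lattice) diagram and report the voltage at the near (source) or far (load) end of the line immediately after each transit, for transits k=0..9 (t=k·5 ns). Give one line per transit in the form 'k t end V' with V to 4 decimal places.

Γ_L=-0.600000, Γ_S=0.200000; launch V₁=2·100/250=0.800000
k=0 src: V=0.8000
k=1 load: inc=0.800000, refl=0.800000·-0.600000=-0.4800; V=0.000000+0.800000+-0.480000=0.3200
k=2 src: inc=-0.480000, refl=-0.480000·0.200000=-0.0960; V=0.800000+-0.480000+-0.096000=0.2240
k=3 load: inc=-0.096000, refl=-0.096000·-0.600000=0.0576; V=0.320000+-0.096000+0.057600=0.2816
k=4 src: inc=0.057600, refl=0.057600·0.200000=0.0115; V=0.224000+0.057600+0.011520=0.2931
k=5 load: inc=0.011520, refl=0.011520·-0.600000=-0.0069; V=0.281600+0.011520+-0.006912=0.2862
k=6 src: inc=-0.006912, refl=-0.006912·0.200000=-0.0014; V=0.293120+-0.006912+-0.001382=0.2848
k=7 load: inc=-0.001382, refl=-0.001382·-0.600000=0.0008; V=0.286208+-0.001382+0.000829=0.2857
k=8 src: inc=0.000829, refl=0.000829·0.200000=0.0002; V=0.284826+0.000829+0.000166=0.2858
k=9 load: inc=0.000166, refl=0.000166·-0.600000=-0.0001; V=0.285655+0.000166+-0.000100=0.2857

0 0 source 0.8000
1 5 load 0.3200
2 10 source 0.2240
3 15 load 0.2816
4 20 source 0.2931
5 25 load 0.2862
6 30 source 0.2848
7 35 load 0.2857
8 40 source 0.2858
9 45 load 0.2857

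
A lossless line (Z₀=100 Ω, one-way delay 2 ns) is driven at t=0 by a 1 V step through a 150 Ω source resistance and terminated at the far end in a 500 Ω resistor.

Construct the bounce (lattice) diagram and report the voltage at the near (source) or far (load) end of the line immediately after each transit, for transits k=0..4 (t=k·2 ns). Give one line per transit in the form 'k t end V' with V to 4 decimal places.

0 0 source 0.4000
1 2 load 0.6667
2 4 source 0.7200
3 6 load 0.7556
4 8 source 0.7627

Γ_L=0.666667, Γ_S=0.200000; launch V₁=1·100/250=0.400000
k=0 src: V=0.4000
k=1 load: inc=0.400000, refl=0.400000·0.666667=0.2667; V=0.000000+0.400000+0.266667=0.6667
k=2 src: inc=0.266667, refl=0.266667·0.200000=0.0533; V=0.400000+0.266667+0.053333=0.7200
k=3 load: inc=0.053333, refl=0.053333·0.666667=0.0356; V=0.666667+0.053333+0.035556=0.7556
k=4 src: inc=0.035556, refl=0.035556·0.200000=0.0071; V=0.720000+0.035556+0.007111=0.7627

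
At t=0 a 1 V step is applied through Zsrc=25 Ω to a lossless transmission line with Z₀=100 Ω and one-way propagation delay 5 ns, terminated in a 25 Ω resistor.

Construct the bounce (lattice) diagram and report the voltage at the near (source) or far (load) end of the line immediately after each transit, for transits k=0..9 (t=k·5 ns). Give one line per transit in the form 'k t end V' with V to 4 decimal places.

0 0 source 0.8000
1 5 load 0.3200
2 10 source 0.6080
3 15 load 0.4352
4 20 source 0.5389
5 25 load 0.4767
6 30 source 0.5140
7 35 load 0.4916
8 40 source 0.5050
9 45 load 0.4970

Γ_L=-0.600000, Γ_S=-0.600000; launch V₁=1·100/125=0.800000
k=0 src: V=0.8000
k=1 load: inc=0.800000, refl=0.800000·-0.600000=-0.4800; V=0.000000+0.800000+-0.480000=0.3200
k=2 src: inc=-0.480000, refl=-0.480000·-0.600000=0.2880; V=0.800000+-0.480000+0.288000=0.6080
k=3 load: inc=0.288000, refl=0.288000·-0.600000=-0.1728; V=0.320000+0.288000+-0.172800=0.4352
k=4 src: inc=-0.172800, refl=-0.172800·-0.600000=0.1037; V=0.608000+-0.172800+0.103680=0.5389
k=5 load: inc=0.103680, refl=0.103680·-0.600000=-0.0622; V=0.435200+0.103680+-0.062208=0.4767
k=6 src: inc=-0.062208, refl=-0.062208·-0.600000=0.0373; V=0.538880+-0.062208+0.037325=0.5140
k=7 load: inc=0.037325, refl=0.037325·-0.600000=-0.0224; V=0.476672+0.037325+-0.022395=0.4916
k=8 src: inc=-0.022395, refl=-0.022395·-0.600000=0.0134; V=0.513997+-0.022395+0.013437=0.5050
k=9 load: inc=0.013437, refl=0.013437·-0.600000=-0.0081; V=0.491602+0.013437+-0.008062=0.4970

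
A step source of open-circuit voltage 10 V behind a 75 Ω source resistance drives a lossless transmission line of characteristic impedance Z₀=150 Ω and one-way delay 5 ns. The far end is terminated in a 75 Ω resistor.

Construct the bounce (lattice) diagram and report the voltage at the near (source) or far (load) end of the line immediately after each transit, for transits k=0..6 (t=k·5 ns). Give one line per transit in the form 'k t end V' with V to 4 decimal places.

0 0 source 6.6667
1 5 load 4.4444
2 10 source 5.1852
3 15 load 4.9383
4 20 source 5.0206
5 25 load 4.9931
6 30 source 5.0023

Γ_L=-0.333333, Γ_S=-0.333333; launch V₁=10·150/225=6.666667
k=0 src: V=6.6667
k=1 load: inc=6.666667, refl=6.666667·-0.333333=-2.2222; V=0.000000+6.666667+-2.222222=4.4444
k=2 src: inc=-2.222222, refl=-2.222222·-0.333333=0.7407; V=6.666667+-2.222222+0.740741=5.1852
k=3 load: inc=0.740741, refl=0.740741·-0.333333=-0.2469; V=4.444444+0.740741+-0.246914=4.9383
k=4 src: inc=-0.246914, refl=-0.246914·-0.333333=0.0823; V=5.185185+-0.246914+0.082305=5.0206
k=5 load: inc=0.082305, refl=0.082305·-0.333333=-0.0274; V=4.938272+0.082305+-0.027435=4.9931
k=6 src: inc=-0.027435, refl=-0.027435·-0.333333=0.0091; V=5.020576+-0.027435+0.009145=5.0023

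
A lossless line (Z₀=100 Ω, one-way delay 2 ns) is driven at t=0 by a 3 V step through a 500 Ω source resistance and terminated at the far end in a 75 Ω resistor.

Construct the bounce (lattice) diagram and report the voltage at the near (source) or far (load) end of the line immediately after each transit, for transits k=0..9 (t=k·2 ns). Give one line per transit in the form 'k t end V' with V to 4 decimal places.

0 0 source 0.5000
1 2 load 0.4286
2 4 source 0.3810
3 6 load 0.3878
4 8 source 0.3923
5 10 load 0.3916
6 12 source 0.3912
7 14 load 0.3913
8 16 source 0.3913
9 18 load 0.3913

Γ_L=-0.142857, Γ_S=0.666667; launch V₁=3·100/600=0.500000
k=0 src: V=0.5000
k=1 load: inc=0.500000, refl=0.500000·-0.142857=-0.0714; V=0.000000+0.500000+-0.071429=0.4286
k=2 src: inc=-0.071429, refl=-0.071429·0.666667=-0.0476; V=0.500000+-0.071429+-0.047619=0.3810
k=3 load: inc=-0.047619, refl=-0.047619·-0.142857=0.0068; V=0.428571+-0.047619+0.006803=0.3878
k=4 src: inc=0.006803, refl=0.006803·0.666667=0.0045; V=0.380952+0.006803+0.004535=0.3923
k=5 load: inc=0.004535, refl=0.004535·-0.142857=-0.0006; V=0.387755+0.004535+-0.000648=0.3916
k=6 src: inc=-0.000648, refl=-0.000648·0.666667=-0.0004; V=0.392290+-0.000648+-0.000432=0.3912
k=7 load: inc=-0.000432, refl=-0.000432·-0.142857=0.0001; V=0.391642+-0.000432+0.000062=0.3913
k=8 src: inc=0.000062, refl=0.000062·0.666667=0.0000; V=0.391210+0.000062+0.000041=0.3913
k=9 load: inc=0.000041, refl=0.000041·-0.142857=-0.0000; V=0.391272+0.000041+-0.000006=0.3913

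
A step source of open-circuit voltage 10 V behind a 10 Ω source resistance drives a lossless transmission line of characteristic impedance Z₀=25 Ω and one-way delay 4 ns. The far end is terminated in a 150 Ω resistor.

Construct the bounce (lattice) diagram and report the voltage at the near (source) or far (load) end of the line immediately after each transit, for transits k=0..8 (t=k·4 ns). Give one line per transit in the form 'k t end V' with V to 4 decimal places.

Γ_L=0.714286, Γ_S=-0.428571; launch V₁=10·25/35=7.142857
k=0 src: V=7.1429
k=1 load: inc=7.142857, refl=7.142857·0.714286=5.1020; V=0.000000+7.142857+5.102041=12.2449
k=2 src: inc=5.102041, refl=5.102041·-0.428571=-2.1866; V=7.142857+5.102041+-2.186589=10.0583
k=3 load: inc=-2.186589, refl=-2.186589·0.714286=-1.5618; V=12.244898+-2.186589+-1.561849=8.4965
k=4 src: inc=-1.561849, refl=-1.561849·-0.428571=0.6694; V=10.058309+-1.561849+0.669364=9.1658
k=5 load: inc=0.669364, refl=0.669364·0.714286=0.4781; V=8.496460+0.669364+0.478117=9.6439
k=6 src: inc=0.478117, refl=0.478117·-0.428571=-0.2049; V=9.165824+0.478117+-0.204907=9.4390
k=7 load: inc=-0.204907, refl=-0.204907·0.714286=-0.1464; V=9.643941+-0.204907+-0.146362=9.2927
k=8 src: inc=-0.146362, refl=-0.146362·-0.428571=0.0627; V=9.439034+-0.146362+0.062727=9.3554

0 0 source 7.1429
1 4 load 12.2449
2 8 source 10.0583
3 12 load 8.4965
4 16 source 9.1658
5 20 load 9.6439
6 24 source 9.4390
7 28 load 9.2927
8 32 source 9.3554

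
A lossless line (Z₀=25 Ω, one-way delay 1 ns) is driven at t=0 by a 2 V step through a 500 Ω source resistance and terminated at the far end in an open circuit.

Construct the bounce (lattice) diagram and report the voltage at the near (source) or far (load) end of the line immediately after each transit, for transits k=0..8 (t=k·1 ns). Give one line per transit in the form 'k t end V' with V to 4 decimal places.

Γ_L=1.000000, Γ_S=0.904762; launch V₁=2·25/525=0.095238
k=0 src: V=0.0952
k=1 load: inc=0.095238, refl=0.095238·1.000000=0.0952; V=0.000000+0.095238+0.095238=0.1905
k=2 src: inc=0.095238, refl=0.095238·0.904762=0.0862; V=0.095238+0.095238+0.086168=0.2766
k=3 load: inc=0.086168, refl=0.086168·1.000000=0.0862; V=0.190476+0.086168+0.086168=0.3628
k=4 src: inc=0.086168, refl=0.086168·0.904762=0.0780; V=0.276644+0.086168+0.077961=0.4408
k=5 load: inc=0.077961, refl=0.077961·1.000000=0.0780; V=0.362812+0.077961+0.077961=0.5187
k=6 src: inc=0.077961, refl=0.077961·0.904762=0.0705; V=0.440773+0.077961+0.070536=0.5893
k=7 load: inc=0.070536, refl=0.070536·1.000000=0.0705; V=0.518734+0.070536+0.070536=0.6598
k=8 src: inc=0.070536, refl=0.070536·0.904762=0.0638; V=0.589271+0.070536+0.063819=0.7236

0 0 source 0.0952
1 1 load 0.1905
2 2 source 0.2766
3 3 load 0.3628
4 4 source 0.4408
5 5 load 0.5187
6 6 source 0.5893
7 7 load 0.6598
8 8 source 0.7236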